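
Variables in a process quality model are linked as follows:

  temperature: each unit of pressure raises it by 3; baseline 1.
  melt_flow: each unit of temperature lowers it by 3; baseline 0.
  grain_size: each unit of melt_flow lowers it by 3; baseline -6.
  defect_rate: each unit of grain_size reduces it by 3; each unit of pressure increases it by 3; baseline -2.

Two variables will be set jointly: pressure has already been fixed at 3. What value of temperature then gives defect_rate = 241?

With pressure held at 3:
Intervening on temperature fixes its value directly, overriding its dependence on pressure.
Substituting into the grain_size equation gives grain_size = 9*temperature - 6.
defect_rate becomes -27*temperature + 25.
Solve -27*temperature + 25 = 241: temperature = (241 - 25) / -27 = -8.

temperature = -8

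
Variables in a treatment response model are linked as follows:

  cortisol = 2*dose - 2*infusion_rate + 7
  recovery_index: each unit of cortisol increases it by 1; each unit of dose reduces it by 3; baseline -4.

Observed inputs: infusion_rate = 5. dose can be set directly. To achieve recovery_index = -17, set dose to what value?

Substituting into the cortisol equation gives cortisol = 2*dose - 3.
Substituting into the recovery_index equation gives recovery_index = -dose - 7.
Solve -dose - 7 = -17: dose = (-17 + 7) / -1 = 10.

dose = 10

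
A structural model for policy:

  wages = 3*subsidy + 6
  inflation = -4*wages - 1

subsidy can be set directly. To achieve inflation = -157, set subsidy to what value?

subsidy = 11

Substituting into the inflation equation gives inflation = -12*subsidy - 25.
Solve -12*subsidy - 25 = -157: subsidy = (-157 + 25) / -12 = 11.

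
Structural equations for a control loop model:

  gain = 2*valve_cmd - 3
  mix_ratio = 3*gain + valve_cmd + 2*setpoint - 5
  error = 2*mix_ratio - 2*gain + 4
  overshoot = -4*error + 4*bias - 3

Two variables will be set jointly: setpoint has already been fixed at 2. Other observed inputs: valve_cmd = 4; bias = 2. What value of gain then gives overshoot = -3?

With setpoint held at 2:
Intervening on gain fixes its value directly, overriding its dependence on valve_cmd.
Substituting into the mix_ratio equation gives mix_ratio = 3*gain + 3.
This gives error = 4*gain + 10.
Substituting into the overshoot equation gives overshoot = -16*gain - 35.
Solve -16*gain - 35 = -3: gain = (-3 + 35) / -16 = -2.

gain = -2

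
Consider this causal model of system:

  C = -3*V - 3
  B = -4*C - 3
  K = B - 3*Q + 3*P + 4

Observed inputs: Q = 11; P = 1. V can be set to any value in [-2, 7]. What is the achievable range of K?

-41 to 67

Substituting into the B equation gives B = 12*V + 9.
K becomes 12*V - 17.
Linear in V, so extremes are at the endpoints: V = -2 gives K = -41; V = 7 gives K = 67.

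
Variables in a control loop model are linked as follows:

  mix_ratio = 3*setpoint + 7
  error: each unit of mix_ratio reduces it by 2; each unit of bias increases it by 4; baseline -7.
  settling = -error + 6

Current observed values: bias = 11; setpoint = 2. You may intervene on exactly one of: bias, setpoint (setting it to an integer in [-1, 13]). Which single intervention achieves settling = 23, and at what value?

set bias = 4

Intervening on bias: with other inputs at their observed values, settling = -4*bias + 39. Solving for 23 gives bias = 4, within [-1, 13].
Intervening on setpoint: settling = 6*setpoint - 17. Reaching 23 requires setpoint = 20/3, not an integer.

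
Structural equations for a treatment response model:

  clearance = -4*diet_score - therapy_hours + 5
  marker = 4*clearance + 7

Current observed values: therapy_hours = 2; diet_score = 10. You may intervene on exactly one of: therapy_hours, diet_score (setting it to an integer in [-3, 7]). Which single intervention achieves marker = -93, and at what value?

Intervening on therapy_hours: marker = -4*therapy_hours - 133. Reaching -93 requires therapy_hours = -10, outside [-3, 7].
Intervening on diet_score: with other inputs at their observed values, marker = -16*diet_score + 19. Solving for -93 gives diet_score = 7, within [-3, 7].

set diet_score = 7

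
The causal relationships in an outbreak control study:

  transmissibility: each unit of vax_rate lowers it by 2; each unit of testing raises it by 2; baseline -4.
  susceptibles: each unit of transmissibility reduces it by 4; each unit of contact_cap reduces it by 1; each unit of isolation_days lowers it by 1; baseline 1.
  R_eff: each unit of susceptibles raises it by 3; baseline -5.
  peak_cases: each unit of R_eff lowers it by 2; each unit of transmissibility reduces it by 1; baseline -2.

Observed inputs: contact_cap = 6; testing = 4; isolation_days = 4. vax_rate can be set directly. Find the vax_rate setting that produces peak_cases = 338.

vax_rate = -4

Substituting into the transmissibility equation gives transmissibility = -2*vax_rate + 4.
Substituting into the susceptibles equation gives susceptibles = 8*vax_rate - 25.
This gives R_eff = 24*vax_rate - 80.
Substituting into the peak_cases equation gives peak_cases = -46*vax_rate + 154.
Solve -46*vax_rate + 154 = 338: vax_rate = (338 - 154) / -46 = -4.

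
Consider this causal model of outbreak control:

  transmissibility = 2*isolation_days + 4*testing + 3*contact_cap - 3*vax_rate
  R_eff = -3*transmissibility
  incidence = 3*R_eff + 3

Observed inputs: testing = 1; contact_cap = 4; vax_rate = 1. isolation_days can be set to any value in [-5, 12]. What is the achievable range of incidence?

-330 to -24

Substituting into the transmissibility equation gives transmissibility = 2*isolation_days + 13.
Substituting into the R_eff equation gives R_eff = -6*isolation_days - 39.
Substituting into the incidence equation gives incidence = -18*isolation_days - 114.
Linear in isolation_days, so extremes are at the endpoints: isolation_days = -5 gives incidence = -24; isolation_days = 12 gives incidence = -330.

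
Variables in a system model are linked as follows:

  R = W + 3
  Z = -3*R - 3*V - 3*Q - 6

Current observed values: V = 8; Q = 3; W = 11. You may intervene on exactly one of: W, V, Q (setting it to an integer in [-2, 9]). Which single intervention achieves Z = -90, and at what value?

set Q = 6

Intervening on W: Z = -3*W - 48. Reaching -90 requires W = 14, outside [-2, 9].
Intervening on V: Z = -3*V - 57. Reaching -90 requires V = 11, outside [-2, 9].
Intervening on Q: with other inputs at their observed values, Z = -3*Q - 72. Solving for -90 gives Q = 6, within [-2, 9].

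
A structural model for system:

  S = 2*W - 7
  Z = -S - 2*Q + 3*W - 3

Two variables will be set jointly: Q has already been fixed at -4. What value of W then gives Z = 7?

With Q held at -4:
Substituting into the Z equation gives Z = W + 12.
Solve W + 12 = 7: W = (7 - 12) / 1 = -5.

W = -5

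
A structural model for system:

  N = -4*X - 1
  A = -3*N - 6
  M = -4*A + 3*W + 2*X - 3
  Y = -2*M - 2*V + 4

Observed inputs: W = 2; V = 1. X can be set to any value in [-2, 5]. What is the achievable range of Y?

-212 to 432

Substituting into the A equation gives A = 12*X - 3.
Substituting into the M equation gives M = -46*X + 15.
So Y = 92*X - 28.
Linear in X, so extremes are at the endpoints: X = -2 gives Y = -212; X = 5 gives Y = 432.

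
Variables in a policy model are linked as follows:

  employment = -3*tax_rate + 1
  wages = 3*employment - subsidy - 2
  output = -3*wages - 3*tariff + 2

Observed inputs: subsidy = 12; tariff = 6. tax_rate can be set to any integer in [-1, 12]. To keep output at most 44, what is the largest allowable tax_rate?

Substituting into the wages equation gives wages = -9*tax_rate - 11.
Substituting into the output equation gives output = 27*tax_rate + 17.
Require 27*tax_rate + 17 ≤ 44, so tax_rate ≤ 1.
The largest integer in [-1, 12] satisfying this is 1.

tax_rate = 1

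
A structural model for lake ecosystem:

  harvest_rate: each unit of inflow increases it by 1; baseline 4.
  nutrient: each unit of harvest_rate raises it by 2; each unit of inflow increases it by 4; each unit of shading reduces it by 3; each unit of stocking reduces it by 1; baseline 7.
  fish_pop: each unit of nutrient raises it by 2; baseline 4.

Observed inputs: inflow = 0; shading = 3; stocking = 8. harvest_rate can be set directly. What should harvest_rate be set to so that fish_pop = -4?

Intervening on harvest_rate fixes its value directly, overriding its dependence on inflow.
Substituting into the nutrient equation gives nutrient = 2*harvest_rate - 10.
Substituting into the fish_pop equation gives fish_pop = 4*harvest_rate - 16.
Solve 4*harvest_rate - 16 = -4: harvest_rate = (-4 + 16) / 4 = 3.

harvest_rate = 3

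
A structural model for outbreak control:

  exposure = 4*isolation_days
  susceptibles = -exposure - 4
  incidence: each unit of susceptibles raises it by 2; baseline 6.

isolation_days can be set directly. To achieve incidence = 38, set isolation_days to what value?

Substituting into the susceptibles equation gives susceptibles = -4*isolation_days - 4.
So incidence = -8*isolation_days - 2.
Solve -8*isolation_days - 2 = 38: isolation_days = (38 + 2) / -8 = -5.

isolation_days = -5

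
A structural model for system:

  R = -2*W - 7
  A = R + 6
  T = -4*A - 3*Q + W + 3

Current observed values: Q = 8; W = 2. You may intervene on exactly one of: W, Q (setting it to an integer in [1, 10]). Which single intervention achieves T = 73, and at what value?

set W = 10

Intervening on W: with other inputs at their observed values, T = 9*W - 17. Solving for 73 gives W = 10, within [1, 10].
Intervening on Q: T = -3*Q + 25. Reaching 73 requires Q = -16, outside [1, 10].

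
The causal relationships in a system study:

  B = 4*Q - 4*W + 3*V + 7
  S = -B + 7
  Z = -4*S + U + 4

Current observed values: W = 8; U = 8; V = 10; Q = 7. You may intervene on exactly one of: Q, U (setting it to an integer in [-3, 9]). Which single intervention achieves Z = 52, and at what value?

Intervening on Q: with other inputs at their observed values, Z = 16*Q + 4. Solving for 52 gives Q = 3, within [-3, 9].
Intervening on U: Z = U + 108. Reaching 52 requires U = -56, outside [-3, 9].

set Q = 3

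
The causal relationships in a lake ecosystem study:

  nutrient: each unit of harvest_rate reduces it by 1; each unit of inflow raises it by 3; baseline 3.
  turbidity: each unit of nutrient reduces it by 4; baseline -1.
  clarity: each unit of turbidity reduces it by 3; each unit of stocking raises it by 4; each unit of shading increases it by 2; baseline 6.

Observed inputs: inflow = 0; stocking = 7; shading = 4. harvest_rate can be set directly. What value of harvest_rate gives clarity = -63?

harvest_rate = 12

Substituting into the nutrient equation gives nutrient = -harvest_rate + 3.
Substituting into the turbidity equation gives turbidity = 4*harvest_rate - 13.
This gives clarity = -12*harvest_rate + 81.
Solve -12*harvest_rate + 81 = -63: harvest_rate = (-63 - 81) / -12 = 12.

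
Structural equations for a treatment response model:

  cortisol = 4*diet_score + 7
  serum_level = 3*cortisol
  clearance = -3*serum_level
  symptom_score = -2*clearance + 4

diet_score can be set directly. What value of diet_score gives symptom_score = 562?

diet_score = 6

Substituting into the serum_level equation gives serum_level = 12*diet_score + 21.
Substituting into the clearance equation gives clearance = -36*diet_score - 63.
Substituting into the symptom_score equation gives symptom_score = 72*diet_score + 130.
Solve 72*diet_score + 130 = 562: diet_score = (562 - 130) / 72 = 6.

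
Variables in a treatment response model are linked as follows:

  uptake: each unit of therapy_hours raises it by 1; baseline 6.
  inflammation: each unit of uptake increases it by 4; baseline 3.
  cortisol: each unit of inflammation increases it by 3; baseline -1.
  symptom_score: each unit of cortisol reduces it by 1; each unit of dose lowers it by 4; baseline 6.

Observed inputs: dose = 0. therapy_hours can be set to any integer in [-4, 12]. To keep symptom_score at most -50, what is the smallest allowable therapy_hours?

therapy_hours = -2

Substituting into the inflammation equation gives inflammation = 4*therapy_hours + 27.
Substituting into the cortisol equation gives cortisol = 12*therapy_hours + 80.
Substituting into the symptom_score equation gives symptom_score = -12*therapy_hours - 74.
Require -12*therapy_hours - 74 ≤ -50, so therapy_hours ≥ -2.
The smallest integer in [-4, 12] satisfying this is -2.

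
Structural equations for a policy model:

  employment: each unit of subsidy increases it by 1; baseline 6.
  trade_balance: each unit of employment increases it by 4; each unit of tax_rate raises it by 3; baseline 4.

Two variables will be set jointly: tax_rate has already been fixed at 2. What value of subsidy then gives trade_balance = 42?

subsidy = 2

With tax_rate held at 2:
Substituting into the trade_balance equation gives trade_balance = 4*subsidy + 34.
Solve 4*subsidy + 34 = 42: subsidy = (42 - 34) / 4 = 2.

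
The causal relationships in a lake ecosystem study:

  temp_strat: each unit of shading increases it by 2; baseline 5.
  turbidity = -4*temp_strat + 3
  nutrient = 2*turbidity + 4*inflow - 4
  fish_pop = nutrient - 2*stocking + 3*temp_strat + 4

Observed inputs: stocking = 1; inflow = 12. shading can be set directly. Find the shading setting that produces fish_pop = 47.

shading = -2

Substituting into the turbidity equation gives turbidity = -8*shading - 17.
Substituting into the nutrient equation gives nutrient = -16*shading + 10.
Substituting into the fish_pop equation gives fish_pop = -10*shading + 27.
Solve -10*shading + 27 = 47: shading = (47 - 27) / -10 = -2.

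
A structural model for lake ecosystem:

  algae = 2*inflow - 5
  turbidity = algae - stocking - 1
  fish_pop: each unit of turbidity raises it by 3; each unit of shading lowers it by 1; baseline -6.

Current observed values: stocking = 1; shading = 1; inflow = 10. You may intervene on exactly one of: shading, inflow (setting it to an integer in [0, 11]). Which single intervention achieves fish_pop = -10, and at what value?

Intervening on shading: fish_pop = -shading + 33. Reaching -10 requires shading = 43, outside [0, 11].
Intervening on inflow: with other inputs at their observed values, fish_pop = 6*inflow - 28. Solving for -10 gives inflow = 3, within [0, 11].

set inflow = 3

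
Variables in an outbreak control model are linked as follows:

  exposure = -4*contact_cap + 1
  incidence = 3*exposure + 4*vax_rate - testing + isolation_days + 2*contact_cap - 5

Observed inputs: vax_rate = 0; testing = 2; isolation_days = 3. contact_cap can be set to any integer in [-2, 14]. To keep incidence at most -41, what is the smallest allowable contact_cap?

contact_cap = 4

Substituting into the incidence equation gives incidence = -10*contact_cap - 1.
Require -10*contact_cap - 1 ≤ -41, so contact_cap ≥ 4.
The smallest integer in [-2, 14] satisfying this is 4.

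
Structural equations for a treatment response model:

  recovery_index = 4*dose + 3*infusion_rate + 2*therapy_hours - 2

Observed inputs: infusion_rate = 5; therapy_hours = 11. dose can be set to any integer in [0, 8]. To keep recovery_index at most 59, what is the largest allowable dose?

dose = 6

Substituting into the recovery_index equation gives recovery_index = 4*dose + 35.
Require 4*dose + 35 ≤ 59, so dose ≤ 6.
The largest integer in [0, 8] satisfying this is 6.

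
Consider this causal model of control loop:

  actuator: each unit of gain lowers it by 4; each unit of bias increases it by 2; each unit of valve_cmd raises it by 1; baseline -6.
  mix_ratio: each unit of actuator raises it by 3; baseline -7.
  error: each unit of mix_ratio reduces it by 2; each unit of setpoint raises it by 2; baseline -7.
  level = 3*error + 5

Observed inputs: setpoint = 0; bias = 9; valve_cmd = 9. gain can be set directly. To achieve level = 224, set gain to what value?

Substituting into the actuator equation gives actuator = -4*gain + 21.
Substituting into the mix_ratio equation gives mix_ratio = -12*gain + 56.
Substituting into the error equation gives error = 24*gain - 119.
Substituting into the level equation gives level = 72*gain - 352.
Solve 72*gain - 352 = 224: gain = (224 + 352) / 72 = 8.

gain = 8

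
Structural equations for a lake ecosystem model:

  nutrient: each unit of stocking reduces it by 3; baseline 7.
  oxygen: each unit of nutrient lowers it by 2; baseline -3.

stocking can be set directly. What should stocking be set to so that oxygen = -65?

stocking = -8

Substituting into the oxygen equation gives oxygen = 6*stocking - 17.
Solve 6*stocking - 17 = -65: stocking = (-65 + 17) / 6 = -8.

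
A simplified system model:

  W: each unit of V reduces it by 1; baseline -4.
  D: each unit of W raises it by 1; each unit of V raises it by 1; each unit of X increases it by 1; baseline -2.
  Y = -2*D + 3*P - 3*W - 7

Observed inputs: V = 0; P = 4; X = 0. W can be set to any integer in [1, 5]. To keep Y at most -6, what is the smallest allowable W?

Intervening on W fixes its value directly, overriding its dependence on V.
Substituting into the D equation gives D = W - 2.
Substituting into the Y equation gives Y = -5*W + 9.
Require -5*W + 9 ≤ -6, so W ≥ 3.
The smallest integer in [1, 5] satisfying this is 3.

W = 3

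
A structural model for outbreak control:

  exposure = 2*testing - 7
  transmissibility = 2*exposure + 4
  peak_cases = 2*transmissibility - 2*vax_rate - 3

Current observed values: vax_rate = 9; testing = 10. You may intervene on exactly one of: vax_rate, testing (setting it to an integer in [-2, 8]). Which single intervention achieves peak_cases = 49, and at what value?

set vax_rate = 4

Intervening on vax_rate: with other inputs at their observed values, peak_cases = -2*vax_rate + 57. Solving for 49 gives vax_rate = 4, within [-2, 8].
Intervening on testing: peak_cases = 8*testing - 41. Reaching 49 requires testing = 45/4, not an integer.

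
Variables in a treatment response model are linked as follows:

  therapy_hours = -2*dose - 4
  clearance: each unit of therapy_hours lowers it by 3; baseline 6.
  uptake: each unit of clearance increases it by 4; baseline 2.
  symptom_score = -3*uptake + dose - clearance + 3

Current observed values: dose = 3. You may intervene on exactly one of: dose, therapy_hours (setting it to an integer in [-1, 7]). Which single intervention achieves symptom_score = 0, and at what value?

Intervening on dose: symptom_score = -77*dose - 237. Reaching 0 requires dose = -237/77, not an integer.
Intervening on therapy_hours: with other inputs at their observed values, symptom_score = 39*therapy_hours - 78. Solving for 0 gives therapy_hours = 2, within [-1, 7].

set therapy_hours = 2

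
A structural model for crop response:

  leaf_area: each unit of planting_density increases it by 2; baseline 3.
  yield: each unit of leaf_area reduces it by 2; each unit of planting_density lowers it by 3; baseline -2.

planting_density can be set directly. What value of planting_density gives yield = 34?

Substituting into the yield equation gives yield = -7*planting_density - 8.
Solve -7*planting_density - 8 = 34: planting_density = (34 + 8) / -7 = -6.

planting_density = -6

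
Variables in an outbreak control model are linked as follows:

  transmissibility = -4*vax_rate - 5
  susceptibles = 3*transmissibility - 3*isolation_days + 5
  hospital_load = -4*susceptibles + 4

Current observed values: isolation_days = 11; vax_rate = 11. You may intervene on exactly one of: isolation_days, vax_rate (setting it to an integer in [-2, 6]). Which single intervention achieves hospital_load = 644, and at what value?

Intervening on isolation_days: with other inputs at their observed values, hospital_load = 12*isolation_days + 572. Solving for 644 gives isolation_days = 6, within [-2, 6].
Intervening on vax_rate: hospital_load = 48*vax_rate + 176. Reaching 644 requires vax_rate = 39/4, not an integer.

set isolation_days = 6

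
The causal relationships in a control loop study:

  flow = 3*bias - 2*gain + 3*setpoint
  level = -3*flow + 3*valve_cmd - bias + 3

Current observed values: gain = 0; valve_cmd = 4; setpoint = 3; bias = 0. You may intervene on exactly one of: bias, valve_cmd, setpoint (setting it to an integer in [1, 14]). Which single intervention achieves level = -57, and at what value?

set setpoint = 8

Intervening on bias: level = -10*bias - 12. Reaching -57 requires bias = 9/2, not an integer.
Intervening on valve_cmd: level = 3*valve_cmd - 24. Reaching -57 requires valve_cmd = -11, outside [1, 14].
Intervening on setpoint: with other inputs at their observed values, level = -9*setpoint + 15. Solving for -57 gives setpoint = 8, within [1, 14].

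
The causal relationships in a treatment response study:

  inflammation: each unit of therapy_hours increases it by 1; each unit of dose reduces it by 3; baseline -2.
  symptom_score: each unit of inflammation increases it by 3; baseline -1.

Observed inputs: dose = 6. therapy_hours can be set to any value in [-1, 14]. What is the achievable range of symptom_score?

-64 to -19

Substituting into the inflammation equation gives inflammation = therapy_hours - 20.
Substituting into the symptom_score equation gives symptom_score = 3*therapy_hours - 61.
Linear in therapy_hours, so extremes are at the endpoints: therapy_hours = -1 gives symptom_score = -64; therapy_hours = 14 gives symptom_score = -19.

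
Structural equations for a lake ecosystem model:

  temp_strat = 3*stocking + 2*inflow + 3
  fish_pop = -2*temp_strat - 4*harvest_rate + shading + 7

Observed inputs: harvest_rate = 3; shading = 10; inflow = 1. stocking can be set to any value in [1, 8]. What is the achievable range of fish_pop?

-53 to -11

Substituting into the temp_strat equation gives temp_strat = 3*stocking + 5.
Substituting into the fish_pop equation gives fish_pop = -6*stocking - 5.
Linear in stocking, so extremes are at the endpoints: stocking = 1 gives fish_pop = -11; stocking = 8 gives fish_pop = -53.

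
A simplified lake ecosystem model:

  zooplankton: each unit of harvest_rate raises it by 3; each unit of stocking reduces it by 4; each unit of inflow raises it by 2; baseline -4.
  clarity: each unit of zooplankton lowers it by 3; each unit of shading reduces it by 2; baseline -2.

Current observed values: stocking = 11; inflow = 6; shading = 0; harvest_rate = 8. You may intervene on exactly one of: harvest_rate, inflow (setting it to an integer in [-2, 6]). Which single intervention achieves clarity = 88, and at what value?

set harvest_rate = 2

Intervening on harvest_rate: with other inputs at their observed values, clarity = -9*harvest_rate + 106. Solving for 88 gives harvest_rate = 2, within [-2, 6].
Intervening on inflow: clarity = -6*inflow + 70. Reaching 88 requires inflow = -3, outside [-2, 6].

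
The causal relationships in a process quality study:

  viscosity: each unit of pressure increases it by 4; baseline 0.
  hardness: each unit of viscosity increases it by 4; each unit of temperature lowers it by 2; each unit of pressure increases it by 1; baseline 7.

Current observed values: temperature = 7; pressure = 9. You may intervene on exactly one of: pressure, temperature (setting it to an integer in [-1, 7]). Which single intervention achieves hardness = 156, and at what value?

set temperature = 2

Intervening on pressure: hardness = 17*pressure - 7. Reaching 156 requires pressure = 163/17, not an integer.
Intervening on temperature: with other inputs at their observed values, hardness = -2*temperature + 160. Solving for 156 gives temperature = 2, within [-1, 7].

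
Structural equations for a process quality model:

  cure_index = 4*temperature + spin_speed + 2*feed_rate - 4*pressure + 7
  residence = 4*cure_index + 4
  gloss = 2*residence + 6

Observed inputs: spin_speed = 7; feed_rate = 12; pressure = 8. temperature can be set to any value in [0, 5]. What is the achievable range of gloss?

62 to 222

Substituting into the cure_index equation gives cure_index = 4*temperature + 6.
So residence = 16*temperature + 28.
So gloss = 32*temperature + 62.
Linear in temperature, so extremes are at the endpoints: temperature = 0 gives gloss = 62; temperature = 5 gives gloss = 222.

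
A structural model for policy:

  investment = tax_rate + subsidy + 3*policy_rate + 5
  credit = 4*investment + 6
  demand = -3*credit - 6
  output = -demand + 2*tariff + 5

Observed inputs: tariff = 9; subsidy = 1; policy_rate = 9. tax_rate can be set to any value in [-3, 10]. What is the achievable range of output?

407 to 563

Substituting into the investment equation gives investment = tax_rate + 33.
Substituting into the credit equation gives credit = 4*tax_rate + 138.
This gives demand = -12*tax_rate - 420.
Substituting into the output equation gives output = 12*tax_rate + 443.
Linear in tax_rate, so extremes are at the endpoints: tax_rate = -3 gives output = 407; tax_rate = 10 gives output = 563.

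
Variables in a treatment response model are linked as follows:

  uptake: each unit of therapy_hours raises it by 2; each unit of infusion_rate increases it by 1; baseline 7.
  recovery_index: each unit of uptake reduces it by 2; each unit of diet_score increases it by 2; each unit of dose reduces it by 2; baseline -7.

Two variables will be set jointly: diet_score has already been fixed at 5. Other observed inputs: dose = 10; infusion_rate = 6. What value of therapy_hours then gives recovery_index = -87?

therapy_hours = 11

With diet_score held at 5:
Substituting into the uptake equation gives uptake = 2*therapy_hours + 13.
Substituting into the recovery_index equation gives recovery_index = -4*therapy_hours - 43.
Solve -4*therapy_hours - 43 = -87: therapy_hours = (-87 + 43) / -4 = 11.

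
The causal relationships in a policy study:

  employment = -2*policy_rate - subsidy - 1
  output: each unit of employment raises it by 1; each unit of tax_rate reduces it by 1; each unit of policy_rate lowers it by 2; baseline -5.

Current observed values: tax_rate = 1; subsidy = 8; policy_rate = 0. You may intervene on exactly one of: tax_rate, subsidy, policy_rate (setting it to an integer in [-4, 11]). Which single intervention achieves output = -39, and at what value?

set policy_rate = 6

Intervening on tax_rate: output = -tax_rate - 14. Reaching -39 requires tax_rate = 25, outside [-4, 11].
Intervening on subsidy: output = -subsidy - 7. Reaching -39 requires subsidy = 32, outside [-4, 11].
Intervening on policy_rate: with other inputs at their observed values, output = -4*policy_rate - 15. Solving for -39 gives policy_rate = 6, within [-4, 11].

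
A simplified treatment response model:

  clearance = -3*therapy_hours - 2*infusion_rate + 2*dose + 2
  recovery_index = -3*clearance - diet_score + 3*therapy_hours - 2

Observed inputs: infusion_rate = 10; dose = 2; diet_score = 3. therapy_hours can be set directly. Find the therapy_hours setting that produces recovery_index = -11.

Substituting into the clearance equation gives clearance = -3*therapy_hours - 14.
Substituting into the recovery_index equation gives recovery_index = 12*therapy_hours + 37.
Solve 12*therapy_hours + 37 = -11: therapy_hours = (-11 - 37) / 12 = -4.

therapy_hours = -4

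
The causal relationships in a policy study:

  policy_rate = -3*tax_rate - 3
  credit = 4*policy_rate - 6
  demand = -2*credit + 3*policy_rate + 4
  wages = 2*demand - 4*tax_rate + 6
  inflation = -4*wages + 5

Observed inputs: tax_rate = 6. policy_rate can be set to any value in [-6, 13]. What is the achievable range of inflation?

-291 to 469

Intervening on policy_rate fixes its value directly, overriding its dependence on tax_rate.
Substituting into the demand equation gives demand = -5*policy_rate + 16.
Substituting into the wages equation gives wages = -10*policy_rate + 14.
inflation becomes 40*policy_rate - 51.
Linear in policy_rate, so extremes are at the endpoints: policy_rate = -6 gives inflation = -291; policy_rate = 13 gives inflation = 469.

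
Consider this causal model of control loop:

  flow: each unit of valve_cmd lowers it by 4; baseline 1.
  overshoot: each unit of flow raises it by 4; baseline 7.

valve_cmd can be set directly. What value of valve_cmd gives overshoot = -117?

valve_cmd = 8

Substituting into the overshoot equation gives overshoot = -16*valve_cmd + 11.
Solve -16*valve_cmd + 11 = -117: valve_cmd = (-117 - 11) / -16 = 8.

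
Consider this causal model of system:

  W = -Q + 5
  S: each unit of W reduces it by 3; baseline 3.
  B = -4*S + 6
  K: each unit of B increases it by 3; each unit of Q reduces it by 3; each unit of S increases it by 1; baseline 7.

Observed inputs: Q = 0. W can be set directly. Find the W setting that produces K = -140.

Intervening on W fixes its value directly, overriding its dependence on Q.
Substituting into the B equation gives B = 12*W - 6.
This gives K = 33*W - 8.
Solve 33*W - 8 = -140: W = (-140 + 8) / 33 = -4.

W = -4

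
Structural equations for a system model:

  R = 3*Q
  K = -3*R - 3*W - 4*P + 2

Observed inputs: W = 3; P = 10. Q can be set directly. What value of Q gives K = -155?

Q = 12

Substituting into the K equation gives K = -9*Q - 47.
Solve -9*Q - 47 = -155: Q = (-155 + 47) / -9 = 12.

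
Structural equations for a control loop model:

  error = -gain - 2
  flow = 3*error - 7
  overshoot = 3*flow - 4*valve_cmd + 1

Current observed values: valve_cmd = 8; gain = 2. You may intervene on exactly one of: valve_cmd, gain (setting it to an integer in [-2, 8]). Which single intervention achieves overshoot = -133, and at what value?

set gain = 7

Intervening on valve_cmd: overshoot = -4*valve_cmd - 56. Reaching -133 requires valve_cmd = 77/4, not an integer.
Intervening on gain: with other inputs at their observed values, overshoot = -9*gain - 70. Solving for -133 gives gain = 7, within [-2, 8].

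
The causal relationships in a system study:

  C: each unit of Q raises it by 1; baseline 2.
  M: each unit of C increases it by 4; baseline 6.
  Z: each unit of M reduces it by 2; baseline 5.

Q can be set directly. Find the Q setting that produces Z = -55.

Q = 4

Substituting into the M equation gives M = 4*Q + 14.
So Z = -8*Q - 23.
Solve -8*Q - 23 = -55: Q = (-55 + 23) / -8 = 4.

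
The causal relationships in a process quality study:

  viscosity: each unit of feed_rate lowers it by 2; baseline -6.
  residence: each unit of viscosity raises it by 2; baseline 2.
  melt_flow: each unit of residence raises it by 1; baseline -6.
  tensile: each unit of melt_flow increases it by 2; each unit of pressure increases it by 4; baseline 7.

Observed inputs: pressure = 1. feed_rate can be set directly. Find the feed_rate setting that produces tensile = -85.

Substituting into the residence equation gives residence = -4*feed_rate - 10.
melt_flow becomes -4*feed_rate - 16.
This gives tensile = -8*feed_rate - 21.
Solve -8*feed_rate - 21 = -85: feed_rate = (-85 + 21) / -8 = 8.

feed_rate = 8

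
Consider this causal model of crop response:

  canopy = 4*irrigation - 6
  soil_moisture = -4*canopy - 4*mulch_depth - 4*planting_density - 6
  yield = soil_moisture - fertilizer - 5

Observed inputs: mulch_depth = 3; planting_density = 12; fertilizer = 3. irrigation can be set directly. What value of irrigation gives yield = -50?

Substituting into the soil_moisture equation gives soil_moisture = -16*irrigation - 42.
yield becomes -16*irrigation - 50.
Solve -16*irrigation - 50 = -50: irrigation = (-50 + 50) / -16 = 0.

irrigation = 0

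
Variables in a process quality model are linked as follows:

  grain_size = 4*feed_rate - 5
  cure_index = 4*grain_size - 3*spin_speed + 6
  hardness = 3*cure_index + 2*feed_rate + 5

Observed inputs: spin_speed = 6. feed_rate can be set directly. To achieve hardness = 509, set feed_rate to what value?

Substituting into the cure_index equation gives cure_index = 16*feed_rate - 32.
hardness becomes 50*feed_rate - 91.
Solve 50*feed_rate - 91 = 509: feed_rate = (509 + 91) / 50 = 12.

feed_rate = 12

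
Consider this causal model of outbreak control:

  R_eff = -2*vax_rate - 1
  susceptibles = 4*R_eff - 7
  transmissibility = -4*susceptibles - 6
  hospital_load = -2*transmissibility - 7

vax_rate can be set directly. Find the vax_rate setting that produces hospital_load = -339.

Substituting into the susceptibles equation gives susceptibles = -8*vax_rate - 11.
This gives transmissibility = 32*vax_rate + 38.
So hospital_load = -64*vax_rate - 83.
Solve -64*vax_rate - 83 = -339: vax_rate = (-339 + 83) / -64 = 4.

vax_rate = 4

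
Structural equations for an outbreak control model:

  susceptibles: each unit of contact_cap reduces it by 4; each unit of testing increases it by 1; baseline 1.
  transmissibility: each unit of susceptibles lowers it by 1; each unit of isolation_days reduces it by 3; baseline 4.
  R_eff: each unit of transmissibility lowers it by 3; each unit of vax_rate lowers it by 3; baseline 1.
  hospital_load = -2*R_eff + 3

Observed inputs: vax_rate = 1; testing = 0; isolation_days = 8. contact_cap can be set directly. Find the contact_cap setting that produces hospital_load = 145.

Substituting into the susceptibles equation gives susceptibles = -4*contact_cap + 1.
So transmissibility = 4*contact_cap - 21.
Substituting into the R_eff equation gives R_eff = -12*contact_cap + 61.
Substituting into the hospital_load equation gives hospital_load = 24*contact_cap - 119.
Solve 24*contact_cap - 119 = 145: contact_cap = (145 + 119) / 24 = 11.

contact_cap = 11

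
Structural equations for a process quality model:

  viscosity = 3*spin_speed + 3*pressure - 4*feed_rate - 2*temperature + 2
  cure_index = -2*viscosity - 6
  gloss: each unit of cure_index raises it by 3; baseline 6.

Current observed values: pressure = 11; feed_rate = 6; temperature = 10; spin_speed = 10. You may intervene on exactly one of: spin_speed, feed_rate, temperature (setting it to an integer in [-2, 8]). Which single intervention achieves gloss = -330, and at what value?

Intervening on spin_speed: gloss = -18*spin_speed + 42. Reaching -330 requires spin_speed = 62/3, not an integer.
Intervening on feed_rate: with other inputs at their observed values, gloss = 24*feed_rate - 282. Solving for -330 gives feed_rate = -2, within [-2, 8].
Intervening on temperature: gloss = 12*temperature - 258. Reaching -330 requires temperature = -6, outside [-2, 8].

set feed_rate = -2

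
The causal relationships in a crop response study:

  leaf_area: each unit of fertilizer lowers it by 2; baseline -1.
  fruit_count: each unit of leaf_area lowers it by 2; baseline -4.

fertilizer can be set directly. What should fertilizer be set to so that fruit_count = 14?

fertilizer = 4

Substituting into the fruit_count equation gives fruit_count = 4*fertilizer - 2.
Solve 4*fertilizer - 2 = 14: fertilizer = (14 + 2) / 4 = 4.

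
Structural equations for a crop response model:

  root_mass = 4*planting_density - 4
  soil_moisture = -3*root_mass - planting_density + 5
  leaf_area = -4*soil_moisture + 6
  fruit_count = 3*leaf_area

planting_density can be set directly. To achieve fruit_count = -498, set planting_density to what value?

planting_density = -2

Substituting into the soil_moisture equation gives soil_moisture = -13*planting_density + 17.
Substituting into the leaf_area equation gives leaf_area = 52*planting_density - 62.
fruit_count becomes 156*planting_density - 186.
Solve 156*planting_density - 186 = -498: planting_density = (-498 + 186) / 156 = -2.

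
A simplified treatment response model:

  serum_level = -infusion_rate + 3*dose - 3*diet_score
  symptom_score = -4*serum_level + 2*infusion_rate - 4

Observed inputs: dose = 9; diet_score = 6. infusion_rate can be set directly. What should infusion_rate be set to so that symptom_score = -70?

Substituting into the serum_level equation gives serum_level = -infusion_rate + 9.
symptom_score becomes 6*infusion_rate - 40.
Solve 6*infusion_rate - 40 = -70: infusion_rate = (-70 + 40) / 6 = -5.

infusion_rate = -5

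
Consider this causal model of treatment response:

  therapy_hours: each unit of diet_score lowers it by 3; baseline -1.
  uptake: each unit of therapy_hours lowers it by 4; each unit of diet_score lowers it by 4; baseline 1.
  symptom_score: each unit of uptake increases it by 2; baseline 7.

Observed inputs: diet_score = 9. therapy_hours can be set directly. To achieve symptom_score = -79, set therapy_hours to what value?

therapy_hours = 2

Intervening on therapy_hours fixes its value directly, overriding its dependence on diet_score.
Substituting into the uptake equation gives uptake = -4*therapy_hours - 35.
symptom_score becomes -8*therapy_hours - 63.
Solve -8*therapy_hours - 63 = -79: therapy_hours = (-79 + 63) / -8 = 2.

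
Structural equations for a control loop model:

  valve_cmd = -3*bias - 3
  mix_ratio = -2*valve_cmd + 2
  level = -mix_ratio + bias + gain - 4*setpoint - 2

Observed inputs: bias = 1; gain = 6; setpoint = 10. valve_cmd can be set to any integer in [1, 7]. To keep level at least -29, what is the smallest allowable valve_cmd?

valve_cmd = 4

Intervening on valve_cmd fixes its value directly, overriding its dependence on bias.
Substituting into the level equation gives level = 2*valve_cmd - 37.
Require 2*valve_cmd - 37 ≥ -29, so valve_cmd ≥ 4.
The smallest integer in [1, 7] satisfying this is 4.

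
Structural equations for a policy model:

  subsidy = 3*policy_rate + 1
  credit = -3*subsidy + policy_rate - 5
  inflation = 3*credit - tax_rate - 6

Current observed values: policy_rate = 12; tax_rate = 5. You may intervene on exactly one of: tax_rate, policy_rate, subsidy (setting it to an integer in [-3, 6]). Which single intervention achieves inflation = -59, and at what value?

Intervening on tax_rate: inflation = -tax_rate - 318. Reaching -59 requires tax_rate = -259, outside [-3, 6].
Intervening on policy_rate: with other inputs at their observed values, inflation = -24*policy_rate - 35. Solving for -59 gives policy_rate = 1, within [-3, 6].
Intervening on subsidy: inflation = -9*subsidy + 10. Reaching -59 requires subsidy = 23/3, not an integer.

set policy_rate = 1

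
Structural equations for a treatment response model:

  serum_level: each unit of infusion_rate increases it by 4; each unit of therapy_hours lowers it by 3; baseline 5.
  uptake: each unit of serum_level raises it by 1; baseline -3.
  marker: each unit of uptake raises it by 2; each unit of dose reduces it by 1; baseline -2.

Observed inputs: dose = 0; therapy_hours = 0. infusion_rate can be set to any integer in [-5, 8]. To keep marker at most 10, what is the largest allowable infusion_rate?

infusion_rate = 1

Substituting into the serum_level equation gives serum_level = 4*infusion_rate + 5.
Substituting into the uptake equation gives uptake = 4*infusion_rate + 2.
Substituting into the marker equation gives marker = 8*infusion_rate + 2.
Require 8*infusion_rate + 2 ≤ 10, so infusion_rate ≤ 1.
The largest integer in [-5, 8] satisfying this is 1.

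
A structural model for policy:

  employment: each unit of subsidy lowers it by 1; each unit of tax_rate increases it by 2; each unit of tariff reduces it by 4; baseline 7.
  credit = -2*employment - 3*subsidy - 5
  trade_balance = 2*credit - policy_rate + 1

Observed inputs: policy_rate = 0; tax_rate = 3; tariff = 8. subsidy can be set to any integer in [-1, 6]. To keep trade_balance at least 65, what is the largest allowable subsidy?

Substituting into the employment equation gives employment = -subsidy - 19.
This gives credit = -subsidy + 33.
Substituting into the trade_balance equation gives trade_balance = -2*subsidy + 67.
Require -2*subsidy + 67 ≥ 65, so subsidy ≤ 1.
The largest integer in [-1, 6] satisfying this is 1.

subsidy = 1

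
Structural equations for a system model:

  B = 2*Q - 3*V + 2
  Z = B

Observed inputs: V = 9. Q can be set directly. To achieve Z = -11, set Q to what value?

Q = 7

Substituting into the B equation gives B = 2*Q - 25.
Substituting into the Z equation gives Z = 2*Q - 25.
Solve 2*Q - 25 = -11: Q = (-11 + 25) / 2 = 7.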